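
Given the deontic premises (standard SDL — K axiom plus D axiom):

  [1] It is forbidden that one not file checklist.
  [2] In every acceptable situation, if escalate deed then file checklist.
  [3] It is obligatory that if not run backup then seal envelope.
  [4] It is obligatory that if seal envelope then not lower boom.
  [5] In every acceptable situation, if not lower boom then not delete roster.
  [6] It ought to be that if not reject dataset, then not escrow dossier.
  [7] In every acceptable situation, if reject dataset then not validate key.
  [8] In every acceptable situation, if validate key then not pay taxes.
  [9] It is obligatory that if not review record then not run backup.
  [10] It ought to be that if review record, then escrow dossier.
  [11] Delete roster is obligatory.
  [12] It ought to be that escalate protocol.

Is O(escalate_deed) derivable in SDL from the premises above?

Premise 2 is O(escalate_deed → file_checklist); even if O(file_checklist) held, inferring O(escalate_deed) would be affirming the consequent — invalid.
No other premise forces O(escalate_deed). An ideal world satisfying every premise can still have escalate_deed false, so O(escalate_deed) is not derivable.

No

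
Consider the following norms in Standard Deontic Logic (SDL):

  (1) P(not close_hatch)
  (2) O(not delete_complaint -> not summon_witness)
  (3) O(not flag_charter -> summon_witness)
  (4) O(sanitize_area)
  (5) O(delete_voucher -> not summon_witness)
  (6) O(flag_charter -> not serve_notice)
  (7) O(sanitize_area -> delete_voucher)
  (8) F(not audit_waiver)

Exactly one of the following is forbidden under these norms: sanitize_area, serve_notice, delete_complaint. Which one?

From premise 4 we have O(sanitize_area).
With premise 7, O(sanitize_area -> delete_voucher), the K-axiom yields O(delete_voucher).
With premise 5, O(delete_voucher -> not summon_witness), the K-axiom yields O(not summon_witness).
The contrapositive of premise 3 (O(not flag_charter -> summon_witness)) is O(not summon_witness -> flag_charter), and O(not summon_witness) is already established, so O(flag_charter).
Premise 6 is O(flag_charter -> not serve_notice); since O(flag_charter), deontic closure gives O(not serve_notice).
So O(not serve_notice) holds, i.e. serve_notice is forbidden. None of the other listed options is forbidden under the premises.

serve_notice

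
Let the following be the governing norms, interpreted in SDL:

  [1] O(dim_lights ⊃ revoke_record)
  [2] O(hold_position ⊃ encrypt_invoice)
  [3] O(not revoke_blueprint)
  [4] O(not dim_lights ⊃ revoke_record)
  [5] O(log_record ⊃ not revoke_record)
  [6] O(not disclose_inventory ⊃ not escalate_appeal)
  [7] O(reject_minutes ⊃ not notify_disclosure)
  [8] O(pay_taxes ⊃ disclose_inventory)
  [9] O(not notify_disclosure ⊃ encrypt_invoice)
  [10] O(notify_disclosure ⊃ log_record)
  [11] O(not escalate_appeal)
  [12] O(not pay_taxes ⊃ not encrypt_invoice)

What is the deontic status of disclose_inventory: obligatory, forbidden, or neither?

Obligatory

Premises 4 and 1 are O(not dim_lights ⊃ revoke_record) and O(dim_lights ⊃ revoke_record); every ideal world satisfies not dim_lights or dim_lights, so in either case revoke_record holds — hence O(revoke_record).
Premise 5 is O(log_record ⊃ not revoke_record); contrapositively O(revoke_record ⊃ not log_record). Since O(revoke_record) holds, K gives O(not log_record).
The contrapositive of premise 10 (O(notify_disclosure ⊃ log_record)) is O(not log_record ⊃ not notify_disclosure), and O(not log_record) is already established, so O(not notify_disclosure).
From O(not notify_disclosure) and premise 9, O(not notify_disclosure ⊃ encrypt_invoice), we obtain O(encrypt_invoice).
The contrapositive of premise 12 (O(not pay_taxes ⊃ not encrypt_invoice)) is O(encrypt_invoice ⊃ pay_taxes), and O(encrypt_invoice) is already established, so O(pay_taxes).
From O(pay_taxes) and premise 8, O(pay_taxes ⊃ disclose_inventory), we obtain O(disclose_inventory).
Premises 2, 3, 6, 7, 11 do not contribute to this derivation.
Hence disclose_inventory is obligatory.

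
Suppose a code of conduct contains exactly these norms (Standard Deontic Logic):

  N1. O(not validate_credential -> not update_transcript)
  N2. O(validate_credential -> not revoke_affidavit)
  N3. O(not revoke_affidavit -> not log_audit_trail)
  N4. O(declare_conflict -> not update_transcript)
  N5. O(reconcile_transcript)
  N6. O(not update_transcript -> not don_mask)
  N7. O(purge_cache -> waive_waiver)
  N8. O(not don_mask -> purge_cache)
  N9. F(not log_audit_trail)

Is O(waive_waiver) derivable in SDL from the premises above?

Yes

F(not log_audit_trail) at premise 9 means O(log_audit_trail).
The contrapositive of premise 3 (O(not revoke_affidavit -> not log_audit_trail)) is O(log_audit_trail -> revoke_affidavit), and O(log_audit_trail) is already established, so O(revoke_affidavit).
Premise 2, O(validate_credential -> not revoke_affidavit), contraposes to O(revoke_affidavit -> not validate_credential); with O(revoke_affidavit) we get O(not validate_credential).
Premise 1 is O(not validate_credential -> not update_transcript); since O(not validate_credential), deontic closure gives O(not update_transcript).
Premise 6 is O(not update_transcript -> not don_mask); since O(not update_transcript), deontic closure gives O(not don_mask).
Premise 8 is O(not don_mask -> purge_cache); since O(not don_mask), deontic closure gives O(purge_cache).
With premise 7, O(purge_cache -> waive_waiver), the K-axiom yields O(waive_waiver).
Premises 4, 5 do not contribute to this derivation.
So O(waive_waiver) follows.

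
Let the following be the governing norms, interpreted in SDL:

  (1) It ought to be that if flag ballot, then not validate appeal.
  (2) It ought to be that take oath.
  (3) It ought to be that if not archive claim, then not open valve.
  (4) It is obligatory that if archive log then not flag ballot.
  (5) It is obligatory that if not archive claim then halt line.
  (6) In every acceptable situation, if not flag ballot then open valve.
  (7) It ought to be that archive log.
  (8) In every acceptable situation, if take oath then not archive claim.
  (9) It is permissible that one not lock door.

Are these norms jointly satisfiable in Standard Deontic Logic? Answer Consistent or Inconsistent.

Inconsistent

From premise 7 we have O(archive_log).
From O(archive_log) and premise 4, O(archive_log → ¬flag_ballot), we obtain O(¬flag_ballot).
From O(¬flag_ballot) and premise 6, O(¬flag_ballot → open_valve), we obtain O(open_valve).
The contrapositive of premise 3 (O(¬archive_claim → ¬open_valve)) is O(open_valve → archive_claim), and O(open_valve) is already established, so O(archive_claim).
Premise 8, O(take_oath → ¬archive_claim), contraposes to O(archive_claim → ¬take_oath); with O(archive_claim) we get O(¬take_oath).
Yet premise 2 states O(take_oath).
We now have both O(¬take_oath) and O(take_oath) — take_oath is simultaneously obligatory and forbidden, violating the D-axiom.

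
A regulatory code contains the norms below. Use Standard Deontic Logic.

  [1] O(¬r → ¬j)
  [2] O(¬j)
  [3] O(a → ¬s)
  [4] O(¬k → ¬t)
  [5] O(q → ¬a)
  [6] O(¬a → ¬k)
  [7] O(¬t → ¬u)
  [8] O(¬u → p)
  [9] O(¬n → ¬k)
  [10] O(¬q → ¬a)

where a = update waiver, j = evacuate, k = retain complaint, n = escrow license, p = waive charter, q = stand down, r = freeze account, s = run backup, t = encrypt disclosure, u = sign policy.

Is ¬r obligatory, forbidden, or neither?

Neither

Premise 1 is O(¬r → ¬j); even if O(¬j) held, inferring O(¬r) would be affirming the consequent — invalid.
No premise or chain of K-axiom applications forces O(¬r), and none forces O(r). So ¬r is neither obligatory nor forbidden under these norms.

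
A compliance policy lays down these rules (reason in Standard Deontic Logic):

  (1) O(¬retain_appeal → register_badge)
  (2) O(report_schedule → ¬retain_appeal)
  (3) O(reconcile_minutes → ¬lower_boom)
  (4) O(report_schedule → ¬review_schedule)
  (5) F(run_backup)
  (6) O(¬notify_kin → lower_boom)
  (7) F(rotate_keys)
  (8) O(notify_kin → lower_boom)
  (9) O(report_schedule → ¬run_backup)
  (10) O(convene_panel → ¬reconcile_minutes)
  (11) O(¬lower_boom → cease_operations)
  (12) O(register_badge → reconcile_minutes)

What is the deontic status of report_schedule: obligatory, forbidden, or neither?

Premises 8 and 6 are O(notify_kin → lower_boom) and O(¬notify_kin → lower_boom); every ideal world satisfies notify_kin or ¬notify_kin, so in either case lower_boom holds — hence O(lower_boom).
Premise 3, O(reconcile_minutes → ¬lower_boom), contraposes to O(lower_boom → ¬reconcile_minutes); with O(lower_boom) we get O(¬reconcile_minutes).
Premise 12 is O(register_badge → reconcile_minutes); contrapositively O(¬reconcile_minutes → ¬register_badge). Since O(¬reconcile_minutes) holds, K gives O(¬register_badge).
Premise 1 is O(¬retain_appeal → register_badge); contrapositively O(¬register_badge → retain_appeal). Since O(¬register_badge) holds, K gives O(retain_appeal).
The contrapositive of premise 2 (O(report_schedule → ¬retain_appeal)) is O(retain_appeal → ¬report_schedule), and O(retain_appeal) is already established, so O(¬report_schedule).
Premises 4, 5, 7, 9, 10, 11 do not contribute to this derivation.
Thus O(¬report_schedule), which is F(report_schedule): report_schedule is forbidden.

Forbidden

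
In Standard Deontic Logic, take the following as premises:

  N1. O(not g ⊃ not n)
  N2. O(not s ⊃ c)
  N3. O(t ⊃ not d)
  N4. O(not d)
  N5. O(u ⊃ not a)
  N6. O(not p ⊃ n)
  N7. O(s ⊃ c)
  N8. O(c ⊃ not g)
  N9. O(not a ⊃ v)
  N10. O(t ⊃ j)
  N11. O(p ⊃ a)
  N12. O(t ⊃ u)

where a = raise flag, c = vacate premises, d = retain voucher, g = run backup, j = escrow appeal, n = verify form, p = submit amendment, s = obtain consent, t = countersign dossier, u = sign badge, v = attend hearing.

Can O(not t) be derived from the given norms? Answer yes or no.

Yes

By case analysis on not s: premise 2 gives O(not s ⊃ c) and premise 7 gives O(s ⊃ c), so O(c) either way.
From O(c) and premise 8, O(c ⊃ not g), we obtain O(not g).
From O(not g) and premise 1, O(not g ⊃ not n), we obtain O(not n).
The contrapositive of premise 6 (O(not p ⊃ n)) is O(not n ⊃ p), and O(not n) is already established, so O(p).
With premise 11, O(p ⊃ a), the K-axiom yields O(a).
Premise 5, O(u ⊃ not a), contraposes to O(a ⊃ not u); with O(a) we get O(not u).
The contrapositive of premise 12 (O(t ⊃ u)) is O(not u ⊃ not t), and O(not u) is already established, so O(not t).
Premises 3, 4, 9, 10 do not contribute to this derivation.
So O(not t) follows.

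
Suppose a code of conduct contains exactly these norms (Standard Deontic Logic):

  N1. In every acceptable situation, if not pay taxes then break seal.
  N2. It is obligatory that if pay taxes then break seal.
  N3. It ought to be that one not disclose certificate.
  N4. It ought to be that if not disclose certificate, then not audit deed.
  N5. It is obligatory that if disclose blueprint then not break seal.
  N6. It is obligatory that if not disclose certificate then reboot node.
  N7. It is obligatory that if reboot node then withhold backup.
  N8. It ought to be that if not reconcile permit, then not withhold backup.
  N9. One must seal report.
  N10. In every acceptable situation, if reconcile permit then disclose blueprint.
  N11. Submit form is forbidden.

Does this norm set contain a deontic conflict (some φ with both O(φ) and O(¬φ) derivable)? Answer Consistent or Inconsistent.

Premises 1 and 2 cover both cases: O(¬pay_taxes → break_seal) and O(pay_taxes → break_seal). Since ¬pay_taxes ∨ pay_taxes is a tautology, O(break_seal) follows.
Premise 5 is O(disclose_blueprint → ¬break_seal); contrapositively O(break_seal → ¬disclose_blueprint). Since O(break_seal) holds, K gives O(¬disclose_blueprint).
The contrapositive of premise 10 (O(reconcile_permit → disclose_blueprint)) is O(¬disclose_blueprint → ¬reconcile_permit), and O(¬disclose_blueprint) is already established, so O(¬reconcile_permit).
Premise 8 is O(¬reconcile_permit → ¬withhold_backup); since O(¬reconcile_permit), deontic closure gives O(¬withhold_backup).
Premise 7 is O(reboot_node → withhold_backup); contrapositively O(¬withhold_backup → ¬reboot_node). Since O(¬withhold_backup) holds, K gives O(¬reboot_node).
The contrapositive of premise 6 (O(¬disclose_certificate → reboot_node)) is O(¬reboot_node → disclose_certificate), and O(¬reboot_node) is already established, so O(disclose_certificate).
However, premise 3 gives O(¬disclose_certificate).
We now have both O(disclose_certificate) and O(¬disclose_certificate) — disclose_certificate is simultaneously obligatory and forbidden, violating the D-axiom.

Inconsistent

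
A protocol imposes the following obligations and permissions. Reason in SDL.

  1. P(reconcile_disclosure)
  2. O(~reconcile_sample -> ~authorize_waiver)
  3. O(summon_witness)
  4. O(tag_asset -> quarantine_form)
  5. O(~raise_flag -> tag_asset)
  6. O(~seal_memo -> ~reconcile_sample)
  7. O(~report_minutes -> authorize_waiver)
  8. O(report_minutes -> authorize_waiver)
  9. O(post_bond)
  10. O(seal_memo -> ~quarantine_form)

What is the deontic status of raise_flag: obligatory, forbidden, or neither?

Premises 7 and 8 cover both cases: O(~report_minutes -> authorize_waiver) and O(report_minutes -> authorize_waiver). Since ~report_minutes ∨ report_minutes is a tautology, O(authorize_waiver) follows.
The contrapositive of premise 2 (O(~reconcile_sample -> ~authorize_waiver)) is O(authorize_waiver -> reconcile_sample), and O(authorize_waiver) is already established, so O(reconcile_sample).
Premise 6, O(~seal_memo -> ~reconcile_sample), contraposes to O(reconcile_sample -> seal_memo); with O(reconcile_sample) we get O(seal_memo).
Applying K to premise 10 (O(seal_memo -> ~quarantine_form)) and O(seal_memo) yields O(~quarantine_form).
Premise 4, O(tag_asset -> quarantine_form), contraposes to O(~quarantine_form -> ~tag_asset); with O(~quarantine_form) we get O(~tag_asset).
Premise 5, O(~raise_flag -> tag_asset), contraposes to O(~tag_asset -> raise_flag); with O(~tag_asset) we get O(raise_flag).
Premises 1, 3, 9 do not contribute to this derivation.
Hence raise_flag is obligatory.

Obligatory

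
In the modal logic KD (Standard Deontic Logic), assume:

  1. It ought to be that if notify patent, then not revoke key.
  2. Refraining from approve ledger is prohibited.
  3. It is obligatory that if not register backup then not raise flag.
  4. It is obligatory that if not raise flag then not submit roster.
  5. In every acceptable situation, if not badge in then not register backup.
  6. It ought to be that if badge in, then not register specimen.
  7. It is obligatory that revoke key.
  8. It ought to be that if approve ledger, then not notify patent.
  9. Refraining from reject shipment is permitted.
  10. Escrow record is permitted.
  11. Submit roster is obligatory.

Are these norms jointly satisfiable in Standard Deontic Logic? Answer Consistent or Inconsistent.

Consistent

Premise 1 is O(notify_patent → ¬revoke_key), but O(notify_patent) is not derivable from the premises, so it does not yield O(¬revoke_key).
So O(¬revoke_key) is not derivable, and the apparent clash with O(revoke_key) does not arise.
A world satisfying every obligation exists (e.g. approve_ledger=true, badge_in=true, escrow_record=false, notify_patent=false, raise_flag=true, register_backup=true, register_specimen=false, reject_shipment=false, revoke_key=true, submit_roster=true); no atom is both obligatory and forbidden, so the set is consistent.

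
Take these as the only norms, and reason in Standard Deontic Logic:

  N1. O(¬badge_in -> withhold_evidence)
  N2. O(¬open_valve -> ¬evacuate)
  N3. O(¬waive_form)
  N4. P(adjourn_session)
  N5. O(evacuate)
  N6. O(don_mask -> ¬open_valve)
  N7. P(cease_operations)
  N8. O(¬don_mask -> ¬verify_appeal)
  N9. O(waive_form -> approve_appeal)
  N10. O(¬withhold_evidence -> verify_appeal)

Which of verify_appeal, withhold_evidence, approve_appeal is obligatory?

Premise 5 gives O(evacuate).
Premise 2, O(¬open_valve -> ¬evacuate), contraposes to O(evacuate -> open_valve); with O(evacuate) we get O(open_valve).
Premise 6 is O(don_mask -> ¬open_valve); contrapositively O(open_valve -> ¬don_mask). Since O(open_valve) holds, K gives O(¬don_mask).
Applying K to premise 8 (O(¬don_mask -> ¬verify_appeal)) and O(¬don_mask) yields O(¬verify_appeal).
Premise 10, O(¬withhold_evidence -> verify_appeal), contraposes to O(¬verify_appeal -> withhold_evidence); with O(¬verify_appeal) we get O(withhold_evidence).
So O(withhold_evidence) holds — withhold_evidence is obligatory. None of the other listed options is made obligatory by any chain of premises.

withhold_evidence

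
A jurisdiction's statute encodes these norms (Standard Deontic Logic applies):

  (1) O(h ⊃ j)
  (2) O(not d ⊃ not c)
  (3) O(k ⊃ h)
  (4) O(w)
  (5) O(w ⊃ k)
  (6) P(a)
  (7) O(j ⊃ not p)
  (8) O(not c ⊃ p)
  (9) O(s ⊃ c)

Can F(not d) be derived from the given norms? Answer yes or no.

Yes

Premise 4 states O(w) outright.
Applying K to premise 5 (O(w ⊃ k)) and O(w) yields O(k).
Premise 3 is O(k ⊃ h); since O(k), deontic closure gives O(h).
With premise 1, O(h ⊃ j), the K-axiom yields O(j).
From O(j) and premise 7, O(j ⊃ not p), we obtain O(not p).
Premise 8, O(not c ⊃ p), contraposes to O(not p ⊃ c); with O(not p) we get O(c).
Premise 2, O(not d ⊃ not c), contraposes to O(c ⊃ d); with O(c) we get O(d).
Premises 6, 9 do not contribute to this derivation.
So O(d) holds, i.e. F(not d). The claim follows.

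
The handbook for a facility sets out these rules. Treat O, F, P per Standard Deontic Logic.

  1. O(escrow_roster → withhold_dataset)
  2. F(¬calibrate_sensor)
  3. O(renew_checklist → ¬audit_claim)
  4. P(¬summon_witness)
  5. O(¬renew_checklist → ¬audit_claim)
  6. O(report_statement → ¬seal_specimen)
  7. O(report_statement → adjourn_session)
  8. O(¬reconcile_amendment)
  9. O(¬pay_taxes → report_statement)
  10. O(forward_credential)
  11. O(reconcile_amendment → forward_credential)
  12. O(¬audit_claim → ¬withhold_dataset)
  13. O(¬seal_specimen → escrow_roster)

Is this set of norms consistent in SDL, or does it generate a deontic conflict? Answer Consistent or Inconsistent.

Premise 11 is O(reconcile_amendment → forward_credential); even if O(forward_credential) held, inferring O(reconcile_amendment) would be affirming the consequent — invalid.
So O(reconcile_amendment) is not derivable, and the apparent clash with O(¬reconcile_amendment) does not arise.
A world satisfying every obligation exists (e.g. adjourn_session=false, audit_claim=false, calibrate_sensor=true, escrow_roster=false, forward_credential=true, pay_taxes=true, reconcile_amendment=false, renew_checklist=false, report_statement=false, seal_specimen=true, summon_witness=false, withhold_dataset=false); no atom is both obligatory and forbidden, so the set is consistent.

Consistent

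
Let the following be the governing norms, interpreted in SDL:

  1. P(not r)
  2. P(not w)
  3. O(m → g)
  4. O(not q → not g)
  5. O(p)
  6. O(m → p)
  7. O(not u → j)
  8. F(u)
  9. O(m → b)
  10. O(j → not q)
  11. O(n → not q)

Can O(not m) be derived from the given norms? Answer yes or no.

F(u) at premise 8 means O(not u).
With premise 7, O(not u → j), the K-axiom yields O(j).
From O(j) and premise 10, O(j → not q), we obtain O(not q).
From O(not q) and premise 4, O(not q → not g), we obtain O(not g).
Premise 3, O(m → g), contraposes to O(not g → not m); with O(not g) we get O(not m).
Premises 1, 2, 5, 6, 9, 11 do not contribute to this derivation.
So O(not m) follows.

Yes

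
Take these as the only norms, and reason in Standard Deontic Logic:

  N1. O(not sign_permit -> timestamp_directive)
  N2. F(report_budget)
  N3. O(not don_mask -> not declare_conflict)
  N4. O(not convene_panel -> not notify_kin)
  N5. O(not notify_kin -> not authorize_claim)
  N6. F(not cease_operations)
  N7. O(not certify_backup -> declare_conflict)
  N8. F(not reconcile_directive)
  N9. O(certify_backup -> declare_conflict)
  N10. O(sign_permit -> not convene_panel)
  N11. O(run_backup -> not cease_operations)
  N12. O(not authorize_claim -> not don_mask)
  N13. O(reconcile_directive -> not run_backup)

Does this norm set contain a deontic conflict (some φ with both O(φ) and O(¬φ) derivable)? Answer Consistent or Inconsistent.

Consistent

Premise 11 is O(run_backup -> not cease_operations), but O(run_backup) is not derivable from the premises, so it does not yield O(not cease_operations).
So O(not cease_operations) is not derivable, and the apparent clash with O(cease_operations) does not arise.
A world satisfying every obligation exists (e.g. authorize_claim=true, cease_operations=true, certify_backup=false, convene_panel=true, declare_conflict=true, don_mask=true, notify_kin=true, reconcile_directive=true, report_budget=false, run_backup=false, sign_permit=false, timestamp_directive=true); no atom is both obligatory and forbidden, so the set is consistent.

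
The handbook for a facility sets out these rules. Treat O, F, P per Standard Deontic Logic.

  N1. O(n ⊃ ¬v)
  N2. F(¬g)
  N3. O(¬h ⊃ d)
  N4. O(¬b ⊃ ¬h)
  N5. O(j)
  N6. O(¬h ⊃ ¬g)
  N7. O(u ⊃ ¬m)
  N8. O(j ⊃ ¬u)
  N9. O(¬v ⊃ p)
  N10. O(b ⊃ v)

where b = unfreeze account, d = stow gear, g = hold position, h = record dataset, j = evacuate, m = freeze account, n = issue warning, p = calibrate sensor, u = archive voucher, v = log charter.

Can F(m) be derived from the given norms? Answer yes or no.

No

Premise 7 is O(u ⊃ ¬m), but O(u) is not derivable from the premises, so it does not yield O(¬m).
No other premise forces O(¬m). An ideal world satisfying every premise can still have m true, so F(m) is not derivable.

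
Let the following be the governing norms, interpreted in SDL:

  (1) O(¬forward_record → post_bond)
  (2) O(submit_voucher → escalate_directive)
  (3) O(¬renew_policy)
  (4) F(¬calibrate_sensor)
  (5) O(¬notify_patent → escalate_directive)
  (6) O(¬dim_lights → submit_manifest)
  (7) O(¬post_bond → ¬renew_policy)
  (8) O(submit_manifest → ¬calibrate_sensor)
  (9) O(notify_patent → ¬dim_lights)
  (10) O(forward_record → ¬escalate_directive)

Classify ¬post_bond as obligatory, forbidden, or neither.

Premise 4, F(¬calibrate_sensor), is equivalent to O(calibrate_sensor).
The contrapositive of premise 8 (O(submit_manifest → ¬calibrate_sensor)) is O(calibrate_sensor → ¬submit_manifest), and O(calibrate_sensor) is already established, so O(¬submit_manifest).
The contrapositive of premise 6 (O(¬dim_lights → submit_manifest)) is O(¬submit_manifest → dim_lights), and O(¬submit_manifest) is already established, so O(dim_lights).
The contrapositive of premise 9 (O(notify_patent → ¬dim_lights)) is O(dim_lights → ¬notify_patent), and O(dim_lights) is already established, so O(¬notify_patent).
With premise 5, O(¬notify_patent → escalate_directive), the K-axiom yields O(escalate_directive).
Premise 10, O(forward_record → ¬escalate_directive), contraposes to O(escalate_directive → ¬forward_record); with O(escalate_directive) we get O(¬forward_record).
Applying K to premise 1 (O(¬forward_record → post_bond)) and O(¬forward_record) yields O(post_bond).
Premises 2, 3, 7 do not contribute to this derivation.
Thus O(post_bond), which is F(¬post_bond): ¬post_bond is forbidden.

Forbidden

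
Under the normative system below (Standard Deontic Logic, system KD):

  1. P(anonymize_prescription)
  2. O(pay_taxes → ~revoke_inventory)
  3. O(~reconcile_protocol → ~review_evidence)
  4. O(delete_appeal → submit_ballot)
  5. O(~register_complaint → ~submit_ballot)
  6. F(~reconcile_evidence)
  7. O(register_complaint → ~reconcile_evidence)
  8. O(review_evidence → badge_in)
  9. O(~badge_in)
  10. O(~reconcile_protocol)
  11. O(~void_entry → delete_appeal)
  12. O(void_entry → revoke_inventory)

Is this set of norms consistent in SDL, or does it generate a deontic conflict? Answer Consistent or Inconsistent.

Premise 8 is O(review_evidence → badge_in), but O(review_evidence) is not derivable from the premises, so it does not yield O(badge_in).
So O(badge_in) is not derivable, and the apparent clash with O(~badge_in) does not arise.
A world satisfying every obligation exists (e.g. anonymize_prescription=false, badge_in=false, delete_appeal=false, pay_taxes=false, reconcile_evidence=true, reconcile_protocol=false, register_complaint=false, review_evidence=false, revoke_inventory=true, submit_ballot=false, void_entry=true); no atom is both obligatory and forbidden, so the set is consistent.

Consistent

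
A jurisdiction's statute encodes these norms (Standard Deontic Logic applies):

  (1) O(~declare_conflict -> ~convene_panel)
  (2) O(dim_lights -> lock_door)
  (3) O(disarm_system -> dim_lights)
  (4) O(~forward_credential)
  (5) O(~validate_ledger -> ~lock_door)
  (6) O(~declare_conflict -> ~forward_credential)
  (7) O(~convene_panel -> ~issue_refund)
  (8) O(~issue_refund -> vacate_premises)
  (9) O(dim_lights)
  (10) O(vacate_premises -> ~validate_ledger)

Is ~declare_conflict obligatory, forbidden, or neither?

Forbidden

From premise 9 we have O(dim_lights).
Premise 2 is O(dim_lights -> lock_door); since O(dim_lights), deontic closure gives O(lock_door).
Premise 5, O(~validate_ledger -> ~lock_door), contraposes to O(lock_door -> validate_ledger); with O(lock_door) we get O(validate_ledger).
Premise 10, O(vacate_premises -> ~validate_ledger), contraposes to O(validate_ledger -> ~vacate_premises); with O(validate_ledger) we get O(~vacate_premises).
The contrapositive of premise 8 (O(~issue_refund -> vacate_premises)) is O(~vacate_premises -> issue_refund), and O(~vacate_premises) is already established, so O(issue_refund).
The contrapositive of premise 7 (O(~convene_panel -> ~issue_refund)) is O(issue_refund -> convene_panel), and O(issue_refund) is already established, so O(convene_panel).
Premise 1 is O(~declare_conflict -> ~convene_panel); contrapositively O(convene_panel -> declare_conflict). Since O(convene_panel) holds, K gives O(declare_conflict).
Premises 3, 4, 6 do not contribute to this derivation.
Thus O(declare_conflict), which is F(~declare_conflict): ~declare_conflict is forbidden.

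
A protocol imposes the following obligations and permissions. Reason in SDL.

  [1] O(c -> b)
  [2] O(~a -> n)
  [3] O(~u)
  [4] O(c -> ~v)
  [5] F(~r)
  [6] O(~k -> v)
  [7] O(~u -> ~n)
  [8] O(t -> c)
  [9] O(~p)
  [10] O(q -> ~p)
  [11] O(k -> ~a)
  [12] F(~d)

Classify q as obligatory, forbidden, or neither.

Premise 10 is O(q -> ~p); even if O(~p) held, inferring O(q) would be affirming the consequent — invalid.
No premise or chain of K-axiom applications forces O(q), and none forces O(~q). So q is neither obligatory nor forbidden under these norms.

Neither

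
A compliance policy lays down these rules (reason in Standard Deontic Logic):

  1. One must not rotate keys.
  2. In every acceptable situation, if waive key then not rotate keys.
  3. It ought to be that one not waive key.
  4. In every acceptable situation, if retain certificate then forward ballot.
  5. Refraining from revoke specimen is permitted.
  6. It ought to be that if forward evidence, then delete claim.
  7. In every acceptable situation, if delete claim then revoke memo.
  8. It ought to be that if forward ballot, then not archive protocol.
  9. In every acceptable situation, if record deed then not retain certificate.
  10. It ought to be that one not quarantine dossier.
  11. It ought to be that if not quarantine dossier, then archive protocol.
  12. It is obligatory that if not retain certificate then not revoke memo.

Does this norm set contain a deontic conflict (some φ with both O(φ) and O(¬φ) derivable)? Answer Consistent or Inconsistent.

Premise 2 is O(waive_key → ¬rotate_keys); even if O(¬rotate_keys) held, inferring O(waive_key) would be affirming the consequent — invalid.
So O(waive_key) is not derivable, and the apparent clash with O(¬waive_key) does not arise.
A world satisfying every obligation exists (e.g. archive_protocol=true, delete_claim=false, forward_ballot=false, forward_evidence=false, quarantine_dossier=false, record_deed=false, retain_certificate=false, revoke_memo=false, revoke_specimen=false, rotate_keys=false, waive_key=false); no atom is both obligatory and forbidden, so the set is consistent.

Consistent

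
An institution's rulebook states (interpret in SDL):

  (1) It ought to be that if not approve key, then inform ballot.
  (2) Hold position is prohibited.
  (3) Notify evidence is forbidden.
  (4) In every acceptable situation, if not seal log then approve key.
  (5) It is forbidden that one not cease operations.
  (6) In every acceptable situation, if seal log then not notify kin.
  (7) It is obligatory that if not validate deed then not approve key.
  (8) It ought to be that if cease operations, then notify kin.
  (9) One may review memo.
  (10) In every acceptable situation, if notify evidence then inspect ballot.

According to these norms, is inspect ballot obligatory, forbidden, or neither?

Premise 10 is O(notify_evidence → inspect_ballot), but O(notify_evidence) is not derivable from the premises, so it does not yield O(inspect_ballot).
No premise or chain of K-axiom applications forces O(inspect_ballot), and none forces O(¬inspect_ballot). So inspect_ballot is neither obligatory nor forbidden under these norms.

Neither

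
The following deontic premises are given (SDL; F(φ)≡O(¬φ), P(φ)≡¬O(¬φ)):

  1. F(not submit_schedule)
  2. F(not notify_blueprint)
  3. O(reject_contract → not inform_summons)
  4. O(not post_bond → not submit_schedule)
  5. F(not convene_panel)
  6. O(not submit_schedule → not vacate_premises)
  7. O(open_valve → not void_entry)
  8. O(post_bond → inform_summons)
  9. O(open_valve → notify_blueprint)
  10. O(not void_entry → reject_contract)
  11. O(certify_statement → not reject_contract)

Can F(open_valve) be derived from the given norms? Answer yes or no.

Premise 1 is F(not submit_schedule), i.e. O(submit_schedule).
Premise 4 is O(not post_bond → not submit_schedule); contrapositively O(submit_schedule → post_bond). Since O(submit_schedule) holds, K gives O(post_bond).
Premise 8 is O(post_bond → inform_summons); since O(post_bond), deontic closure gives O(inform_summons).
The contrapositive of premise 3 (O(reject_contract → not inform_summons)) is O(inform_summons → not reject_contract), and O(inform_summons) is already established, so O(not reject_contract).
Premise 10 is O(not void_entry → reject_contract); contrapositively O(not reject_contract → void_entry). Since O(not reject_contract) holds, K gives O(void_entry).
Premise 7 is O(open_valve → not void_entry); contrapositively O(void_entry → not open_valve). Since O(void_entry) holds, K gives O(not open_valve).
Premises 2, 5, 6, 9, 11 do not contribute to this derivation.
So O(not open_valve) holds, i.e. F(open_valve). The claim follows.

Yes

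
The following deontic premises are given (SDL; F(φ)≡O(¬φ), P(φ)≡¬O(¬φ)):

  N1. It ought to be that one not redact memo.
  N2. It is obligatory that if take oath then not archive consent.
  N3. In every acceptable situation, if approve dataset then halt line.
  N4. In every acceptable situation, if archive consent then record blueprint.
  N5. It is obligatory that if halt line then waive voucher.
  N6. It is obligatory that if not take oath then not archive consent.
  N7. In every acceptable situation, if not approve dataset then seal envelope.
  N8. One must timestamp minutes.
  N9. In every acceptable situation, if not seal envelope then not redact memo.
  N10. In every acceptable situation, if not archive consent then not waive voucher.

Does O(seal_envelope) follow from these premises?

Premises 2 and 6 cover both cases: O(take_oath → ¬archive_consent) and O(¬take_oath → ¬archive_consent). Since take_oath ∨ ¬take_oath is a tautology, O(¬archive_consent) follows.
Applying K to premise 10 (O(¬archive_consent → ¬waive_voucher)) and O(¬archive_consent) yields O(¬waive_voucher).
Premise 5 is O(halt_line → waive_voucher); contrapositively O(¬waive_voucher → ¬halt_line). Since O(¬waive_voucher) holds, K gives O(¬halt_line).
The contrapositive of premise 3 (O(approve_dataset → halt_line)) is O(¬halt_line → ¬approve_dataset), and O(¬halt_line) is already established, so O(¬approve_dataset).
Premise 7 is O(¬approve_dataset → seal_envelope); since O(¬approve_dataset), deontic closure gives O(seal_envelope).
Premises 1, 4, 8, 9 do not contribute to this derivation.
So O(seal_envelope) follows.

Yes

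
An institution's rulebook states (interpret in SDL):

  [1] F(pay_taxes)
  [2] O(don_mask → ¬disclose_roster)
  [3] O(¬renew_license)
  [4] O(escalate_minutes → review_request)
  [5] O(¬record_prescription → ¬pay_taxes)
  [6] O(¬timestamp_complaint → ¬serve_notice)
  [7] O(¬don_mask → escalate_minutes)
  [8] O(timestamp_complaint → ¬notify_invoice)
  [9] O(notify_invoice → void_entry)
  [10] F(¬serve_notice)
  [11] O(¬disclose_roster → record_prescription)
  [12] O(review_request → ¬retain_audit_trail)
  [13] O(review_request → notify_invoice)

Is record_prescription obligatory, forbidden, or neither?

Premise 10, F(¬serve_notice), is equivalent to O(serve_notice).
Premise 6, O(¬timestamp_complaint → ¬serve_notice), contraposes to O(serve_notice → timestamp_complaint); with O(serve_notice) we get O(timestamp_complaint).
From O(timestamp_complaint) and premise 8, O(timestamp_complaint → ¬notify_invoice), we obtain O(¬notify_invoice).
The contrapositive of premise 13 (O(review_request → notify_invoice)) is O(¬notify_invoice → ¬review_request), and O(¬notify_invoice) is already established, so O(¬review_request).
The contrapositive of premise 4 (O(escalate_minutes → review_request)) is O(¬review_request → ¬escalate_minutes), and O(¬review_request) is already established, so O(¬escalate_minutes).
The contrapositive of premise 7 (O(¬don_mask → escalate_minutes)) is O(¬escalate_minutes → don_mask), and O(¬escalate_minutes) is already established, so O(don_mask).
From O(don_mask) and premise 2, O(don_mask → ¬disclose_roster), we obtain O(¬disclose_roster).
Premise 11 is O(¬disclose_roster → record_prescription); since O(¬disclose_roster), deontic closure gives O(record_prescription).
Premises 1, 3, 5, 9, 12 do not contribute to this derivation.
Hence record_prescription is obligatory.

Obligatory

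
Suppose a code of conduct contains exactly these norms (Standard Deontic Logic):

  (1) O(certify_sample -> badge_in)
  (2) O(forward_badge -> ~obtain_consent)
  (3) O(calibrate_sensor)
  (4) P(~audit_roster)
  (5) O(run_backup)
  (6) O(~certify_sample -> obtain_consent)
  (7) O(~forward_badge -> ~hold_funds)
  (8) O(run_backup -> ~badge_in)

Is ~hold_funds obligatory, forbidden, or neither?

Obligatory

From premise 5 we have O(run_backup).
From O(run_backup) and premise 8, O(run_backup -> ~badge_in), we obtain O(~badge_in).
Premise 1 is O(certify_sample -> badge_in); contrapositively O(~badge_in -> ~certify_sample). Since O(~badge_in) holds, K gives O(~certify_sample).
Premise 6 is O(~certify_sample -> obtain_consent); since O(~certify_sample), deontic closure gives O(obtain_consent).
Premise 2, O(forward_badge -> ~obtain_consent), contraposes to O(obtain_consent -> ~forward_badge); with O(obtain_consent) we get O(~forward_badge).
With premise 7, O(~forward_badge -> ~hold_funds), the K-axiom yields O(~hold_funds).
Premises 3, 4 do not contribute to this derivation.
Hence ~hold_funds is obligatory.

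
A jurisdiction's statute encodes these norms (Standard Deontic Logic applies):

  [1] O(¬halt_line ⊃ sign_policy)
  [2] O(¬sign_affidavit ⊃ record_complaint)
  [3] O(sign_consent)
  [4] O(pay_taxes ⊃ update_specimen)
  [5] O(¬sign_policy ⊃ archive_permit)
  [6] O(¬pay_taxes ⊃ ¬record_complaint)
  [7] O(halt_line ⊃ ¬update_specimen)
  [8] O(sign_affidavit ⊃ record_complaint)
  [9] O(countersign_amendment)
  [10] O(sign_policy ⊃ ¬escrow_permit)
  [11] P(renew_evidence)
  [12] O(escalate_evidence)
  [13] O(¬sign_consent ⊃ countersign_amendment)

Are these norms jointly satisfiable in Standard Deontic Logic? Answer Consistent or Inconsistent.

Consistent

Premise 13 is O(¬sign_consent ⊃ countersign_amendment); even if O(countersign_amendment) held, inferring O(¬sign_consent) would be affirming the consequent — invalid.
So O(¬sign_consent) is not derivable, and the apparent clash with O(sign_consent) does not arise.
A world satisfying every obligation exists (e.g. archive_permit=false, countersign_amendment=true, escalate_evidence=true, escrow_permit=false, halt_line=false, pay_taxes=true, record_complaint=true, renew_evidence=false, sign_affidavit=false, sign_consent=true, sign_policy=true, update_specimen=true); no atom is both obligatory and forbidden, so the set is consistent.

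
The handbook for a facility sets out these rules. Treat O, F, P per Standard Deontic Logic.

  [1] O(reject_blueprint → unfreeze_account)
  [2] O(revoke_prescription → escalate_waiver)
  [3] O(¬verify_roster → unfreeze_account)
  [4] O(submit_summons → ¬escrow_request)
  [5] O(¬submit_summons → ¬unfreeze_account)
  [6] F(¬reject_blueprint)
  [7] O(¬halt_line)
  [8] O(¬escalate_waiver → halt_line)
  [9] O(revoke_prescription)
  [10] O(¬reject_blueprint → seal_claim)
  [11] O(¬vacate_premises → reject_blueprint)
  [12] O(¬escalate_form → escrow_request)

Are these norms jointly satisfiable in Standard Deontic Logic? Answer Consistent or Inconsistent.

Consistent

Premise 8 is O(¬escalate_waiver → halt_line), but O(¬escalate_waiver) is not derivable from the premises, so it does not yield O(halt_line).
So O(halt_line) is not derivable, and the apparent clash with O(¬halt_line) does not arise.
A world satisfying every obligation exists (e.g. escalate_form=true, escalate_waiver=true, escrow_request=false, halt_line=false, reject_blueprint=true, revoke_prescription=true, seal_claim=false, submit_summons=true, unfreeze_account=true, vacate_premises=false, verify_roster=false); no atom is both obligatory and forbidden, so the set is consistent.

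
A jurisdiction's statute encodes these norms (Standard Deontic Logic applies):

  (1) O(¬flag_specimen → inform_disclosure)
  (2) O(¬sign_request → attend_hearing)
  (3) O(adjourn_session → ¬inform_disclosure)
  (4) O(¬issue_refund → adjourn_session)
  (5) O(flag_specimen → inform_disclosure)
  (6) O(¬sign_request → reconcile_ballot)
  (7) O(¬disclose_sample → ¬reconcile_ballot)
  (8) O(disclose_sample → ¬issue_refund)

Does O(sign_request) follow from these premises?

Yes

By case analysis on flag_specimen: premise 5 gives O(flag_specimen → inform_disclosure) and premise 1 gives O(¬flag_specimen → inform_disclosure), so O(inform_disclosure) either way.
The contrapositive of premise 3 (O(adjourn_session → ¬inform_disclosure)) is O(inform_disclosure → ¬adjourn_session), and O(inform_disclosure) is already established, so O(¬adjourn_session).
Premise 4 is O(¬issue_refund → adjourn_session); contrapositively O(¬adjourn_session → issue_refund). Since O(¬adjourn_session) holds, K gives O(issue_refund).
Premise 8 is O(disclose_sample → ¬issue_refund); contrapositively O(issue_refund → ¬disclose_sample). Since O(issue_refund) holds, K gives O(¬disclose_sample).
Premise 7 is O(¬disclose_sample → ¬reconcile_ballot); since O(¬disclose_sample), deontic closure gives O(¬reconcile_ballot).
Premise 6, O(¬sign_request → reconcile_ballot), contraposes to O(¬reconcile_ballot → sign_request); with O(¬reconcile_ballot) we get O(sign_request).
Premise 2 does not contribute to this derivation.
So O(sign_request) follows.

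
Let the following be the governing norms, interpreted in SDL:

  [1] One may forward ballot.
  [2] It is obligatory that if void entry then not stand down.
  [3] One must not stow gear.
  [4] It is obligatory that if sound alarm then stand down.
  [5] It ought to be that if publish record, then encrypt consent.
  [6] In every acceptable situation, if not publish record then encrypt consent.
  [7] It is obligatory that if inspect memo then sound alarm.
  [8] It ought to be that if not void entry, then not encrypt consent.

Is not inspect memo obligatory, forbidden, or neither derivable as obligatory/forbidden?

By case analysis on publish_record: premise 5 gives O(publish_record → encrypt_consent) and premise 6 gives O(¬publish_record → encrypt_consent), so O(encrypt_consent) either way.
Premise 8, O(¬void_entry → ¬encrypt_consent), contraposes to O(encrypt_consent → void_entry); with O(encrypt_consent) we get O(void_entry).
With premise 2, O(void_entry → ¬stand_down), the K-axiom yields O(¬stand_down).
The contrapositive of premise 4 (O(sound_alarm → stand_down)) is O(¬stand_down → ¬sound_alarm), and O(¬stand_down) is already established, so O(¬sound_alarm).
Premise 7, O(inspect_memo → sound_alarm), contraposes to O(¬sound_alarm → ¬inspect_memo); with O(¬sound_alarm) we get O(¬inspect_memo).
Premises 1, 3 do not contribute to this derivation.
Hence ¬inspect_memo is obligatory.

Obligatory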